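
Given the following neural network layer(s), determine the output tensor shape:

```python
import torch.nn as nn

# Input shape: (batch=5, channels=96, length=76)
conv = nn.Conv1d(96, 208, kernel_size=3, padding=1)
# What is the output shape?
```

Input: (5, 96, 76) -> Output: (5, 208, 76)

Answer: (5, 208, 76)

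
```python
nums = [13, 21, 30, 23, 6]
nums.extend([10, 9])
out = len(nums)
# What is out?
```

Trace:
`nums = [13, 21, 30, 23, 6]` → nums = [13, 21, 30, 23, 6]
`nums.extend([10, 9])` → nums = [13, 21, 30, 23, 6, 10, 9]
`out = len(nums)` → out = 7
So out = 7

Answer: 7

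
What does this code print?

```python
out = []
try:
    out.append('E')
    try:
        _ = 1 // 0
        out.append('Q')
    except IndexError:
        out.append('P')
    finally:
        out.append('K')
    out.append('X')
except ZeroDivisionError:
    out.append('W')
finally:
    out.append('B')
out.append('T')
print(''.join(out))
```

Execution trace: 'E' (try body) → 'K' (inner finally) → 'W' (except ZeroDivisionError) → 'B' (finally) → 'T' (after the try/except). Output: EKWBT

Answer: EKWBT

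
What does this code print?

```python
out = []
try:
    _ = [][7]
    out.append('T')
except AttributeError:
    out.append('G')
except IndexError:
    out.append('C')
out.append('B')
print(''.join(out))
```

Execution trace: 'C' (except IndexError) → 'B' (after the try/except). Output: CB

Answer: CB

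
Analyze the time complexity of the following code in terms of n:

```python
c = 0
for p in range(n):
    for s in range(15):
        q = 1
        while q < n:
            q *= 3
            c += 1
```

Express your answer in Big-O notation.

Each loop level contributes: n × 1 × log n. Multiplying the contributions gives O(n log n).

Answer: O(n log n)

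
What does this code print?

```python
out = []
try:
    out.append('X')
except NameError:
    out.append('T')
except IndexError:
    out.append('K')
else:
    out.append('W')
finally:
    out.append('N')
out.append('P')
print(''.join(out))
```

Execution trace: 'X' (try body, no exception) → 'W' (else) → 'N' (finally) → 'P' (after the try/except). Output: XWNP

Answer: XWNP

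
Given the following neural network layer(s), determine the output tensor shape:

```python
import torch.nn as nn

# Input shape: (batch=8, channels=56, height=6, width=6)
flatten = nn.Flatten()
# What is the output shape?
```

Input: (8, 56, 6, 6) -> Output: (8, 2016)

Answer: (8, 2016)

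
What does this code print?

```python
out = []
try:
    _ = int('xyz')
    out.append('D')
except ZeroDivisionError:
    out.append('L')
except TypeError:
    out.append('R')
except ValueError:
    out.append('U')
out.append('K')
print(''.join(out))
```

Execution trace: 'U' (except ValueError) → 'K' (after the try/except). Output: UK

Answer: UK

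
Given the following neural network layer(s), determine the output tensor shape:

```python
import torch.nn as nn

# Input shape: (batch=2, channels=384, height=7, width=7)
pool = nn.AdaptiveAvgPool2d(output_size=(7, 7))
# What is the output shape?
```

Input: (2, 384, 7, 7) -> Output: (2, 384, 7, 7)

Answer: (2, 384, 7, 7)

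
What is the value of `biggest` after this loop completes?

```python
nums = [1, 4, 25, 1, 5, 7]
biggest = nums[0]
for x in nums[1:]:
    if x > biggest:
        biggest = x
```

Maximum of [1, 4, 25, 1, 5, 7]
`biggest` takes the values: 1 → 4 → 25

Answer: 25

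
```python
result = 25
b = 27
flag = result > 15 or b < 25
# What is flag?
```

Trace:
`result = 25` → result = 25
`b = 27` → b = 27
`flag = result > 15 or b < 25` → flag = True
So flag = True

Answer: True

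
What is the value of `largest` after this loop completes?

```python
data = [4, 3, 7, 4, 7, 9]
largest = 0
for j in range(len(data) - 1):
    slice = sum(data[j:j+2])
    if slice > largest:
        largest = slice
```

Max sum of 2-element window in [4, 3, 7, 4, 7, 9]
`largest` takes the values: 0 → 7 → 10 → 11 → 16

Answer: 16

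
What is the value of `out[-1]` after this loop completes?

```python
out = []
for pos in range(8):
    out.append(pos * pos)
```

Last element of squares 0 to 7
`out` takes the values: [] → [0] → [0, 1] → [0, 1, 4] → [0, 1, 4, 9] → [0, 1, 4, 9, 16] → [0, 1, 4, 9, 16, 25] → [0, 1, 4, 9, 16, 25, 36] → [0, 1, 4, 9, 16, 25, 36, 49]
So `out[-1]` = 49

Answer: 49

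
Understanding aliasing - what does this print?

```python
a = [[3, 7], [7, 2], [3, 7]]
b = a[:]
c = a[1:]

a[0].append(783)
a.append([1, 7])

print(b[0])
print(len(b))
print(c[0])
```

Key concept: slice with nested mutation.
Step by step:
`a = [[3, 7], [7, 2], [3, 7]]` → a = [[3, 7], [7, 2], [3, 7]]
`b = a[:]` → b = [[3, 7], [7, 2], [3, 7]]
`c = a[1:]` → c = [[7, 2], [3, 7]]
`a[0].append(783)` → a = [[3, 7, 783], [7, 2], [3, 7]]; b = [[3, 7, 783], [7, 2], [3, 7]]
`a.append([1, 7])` → a = [[3, 7, 783], [7, 2], [3, 7], [1, 7]]
`print(b[0])` → prints [3, 7, 783]
`print(len(b))` → prints 3
`print(c[0])` → prints [7, 2]

Answer:
[3, 7, 783]
3
[7, 2]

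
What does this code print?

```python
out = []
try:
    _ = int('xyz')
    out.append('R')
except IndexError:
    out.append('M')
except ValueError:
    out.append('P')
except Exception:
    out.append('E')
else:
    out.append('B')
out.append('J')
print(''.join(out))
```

Execution trace: 'P' (except ValueError) → 'J' (after the try/except). Output: PJ

Answer: PJ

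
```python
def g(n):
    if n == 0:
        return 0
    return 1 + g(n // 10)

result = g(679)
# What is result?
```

Count of digits of 679: 3

Answer: 3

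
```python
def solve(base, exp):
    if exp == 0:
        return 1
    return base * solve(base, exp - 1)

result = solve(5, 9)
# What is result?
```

solve(5, 9) = 5 * 5 * 5 * 5 * 5 * 5 * 5 * 5 * 5 = 1953125

Answer: 1953125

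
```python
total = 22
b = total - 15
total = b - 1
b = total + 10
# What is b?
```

Trace:
`total = 22` → total = 22
`b = total - 15` → b = 7
`total = b - 1` → total = 6
`b = total + 10` → b = 16
So b = 16

Answer: 16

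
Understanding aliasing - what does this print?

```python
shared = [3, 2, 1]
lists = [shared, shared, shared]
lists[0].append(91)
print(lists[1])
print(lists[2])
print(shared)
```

Key concept: list of same reference.
Step by step:
`shared = [3, 2, 1]` → shared = [3, 2, 1]
`lists = [shared, shared, shared]` → lists = [[3, 2, 1], [3, 2, 1], [3, 2, 1]]
`lists[0].append(91)` → shared = [3, 2, 1, 91]; lists = [[3, 2, 1, 91], [3, 2, 1, 91], [3, 2, 1, 91]]
`print(lists[1])` → prints [3, 2, 1, 91]
`print(lists[2])` → prints [3, 2, 1, 91]
`print(shared)` → prints [3, 2, 1, 91]

Answer:
[3, 2, 1, 91]
[3, 2, 1, 91]
[3, 2, 1, 91]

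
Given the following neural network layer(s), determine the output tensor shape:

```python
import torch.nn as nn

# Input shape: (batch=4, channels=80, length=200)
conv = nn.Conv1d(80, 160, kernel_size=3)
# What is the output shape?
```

Input: (4, 80, 200) -> Output: (4, 160, 198)

Answer: (4, 160, 198)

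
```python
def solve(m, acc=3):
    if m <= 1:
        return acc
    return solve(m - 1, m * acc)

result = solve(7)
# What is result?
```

Accumulator trace (n, acc): (7, 3) -> (6, 21) -> (5, 126) -> (4, 630) -> (3, 2520) -> (2, 7560) -> (1, 15120) -> return 15120

Answer: 15120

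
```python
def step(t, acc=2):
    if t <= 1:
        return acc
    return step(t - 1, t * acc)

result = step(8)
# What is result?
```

Accumulator trace (n, acc): (8, 2) -> (7, 16) -> (6, 112) -> (5, 672) -> (4, 3360) -> (3, 13440) -> (2, 40320) -> (1, 80640) -> return 80640

Answer: 80640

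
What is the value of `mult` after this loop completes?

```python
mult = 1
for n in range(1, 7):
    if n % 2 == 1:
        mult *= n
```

Product of odd numbers 1 to 6
`mult` takes the values: 1 → 3 → 15

Answer: 15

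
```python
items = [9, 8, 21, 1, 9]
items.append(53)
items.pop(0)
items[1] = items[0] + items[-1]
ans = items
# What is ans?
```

Trace:
`items = [9, 8, 21, 1, 9]` → items = [9, 8, 21, 1, 9]
`items.append(53)` → items = [9, 8, 21, 1, 9, 53]
`items.pop(0)` → items = [8, 21, 1, 9, 53]
`items[1] = items[0] + items[-1]` → items = [8, 61, 1, 9, 53]
`ans = items` → ans = [8, 61, 1, 9, 53]
So ans = [8, 61, 1, 9, 53]

Answer: [8, 61, 1, 9, 53]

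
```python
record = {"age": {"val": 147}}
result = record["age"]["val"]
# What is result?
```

Trace:
`record = {"age": {"val": 147}}` → record = {'age': {'val': 147}}
`result = record["age"]["val"]` → result = 147
So result = 147

Answer: 147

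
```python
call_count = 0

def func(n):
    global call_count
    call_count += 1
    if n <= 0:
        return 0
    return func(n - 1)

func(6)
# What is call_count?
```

Linear recursion stepping by 1: 7 calls from n=6 down to ≤0.

Answer: 7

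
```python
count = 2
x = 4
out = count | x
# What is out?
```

Trace:
`count = 2` → count = 2
`x = 4` → x = 4
`out = count | x` → out = 6
So out = 6

Answer: 6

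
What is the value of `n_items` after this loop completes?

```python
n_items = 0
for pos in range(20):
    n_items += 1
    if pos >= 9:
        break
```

Loop breaks when pos reaches 9, n_items is 10
`n_items` takes the values: 0 → 1 → 2 → 3 → 4 → 5 → 6 → 7 → 8 → 9 → 10

Answer: 10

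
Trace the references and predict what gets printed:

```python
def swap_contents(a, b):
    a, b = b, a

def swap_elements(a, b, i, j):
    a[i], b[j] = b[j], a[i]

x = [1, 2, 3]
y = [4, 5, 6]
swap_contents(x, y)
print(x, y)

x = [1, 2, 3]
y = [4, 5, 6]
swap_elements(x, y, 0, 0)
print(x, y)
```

Key concept: parameter rebinding vs mutation.
Step by step:
`x = [1, 2, 3]` → x = [1, 2, 3]
`y = [4, 5, 6]` → y = [4, 5, 6]
`swap_contents(x, y)` → no visible change to tracked variables
`print(x, y)` → prints [1, 2, 3] [4, 5, 6]
`x = [1, 2, 3]` → x = [1, 2, 3]
`y = [4, 5, 6]` → y = [4, 5, 6]
`swap_elements(x, y, 0, 0)` → x = [4, 2, 3]; y = [1, 5, 6]
`print(x, y)` → prints [4, 2, 3] [1, 5, 6]

Answer:
[1, 2, 3] [4, 5, 6]
[4, 2, 3] [1, 5, 6]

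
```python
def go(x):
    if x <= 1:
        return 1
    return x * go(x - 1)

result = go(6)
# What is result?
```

go(6) = 6 * 5 * 4 * 3 * 2 * 1 = 720

Answer: 720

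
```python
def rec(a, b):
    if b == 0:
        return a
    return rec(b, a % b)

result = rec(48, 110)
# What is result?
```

rec(48, 110) -> rec(110, 48) -> rec(48, 14) -> rec(14, 6) -> rec(6, 2) -> rec(2, 0) -> 2

Answer: 2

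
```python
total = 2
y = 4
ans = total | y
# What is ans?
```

Trace:
`total = 2` → total = 2
`y = 4` → y = 4
`ans = total | y` → ans = 6
So ans = 6

Answer: 6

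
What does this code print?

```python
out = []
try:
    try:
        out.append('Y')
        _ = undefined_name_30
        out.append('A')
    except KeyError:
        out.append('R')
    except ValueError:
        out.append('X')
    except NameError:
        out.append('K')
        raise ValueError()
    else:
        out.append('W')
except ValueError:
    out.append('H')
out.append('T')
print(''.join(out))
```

Execution trace: 'Y' (inner try body) → 'K' (inner except NameError) → 'H' (outer except ValueError) → 'T' (after the try/except). Output: YKHT

Answer: YKHT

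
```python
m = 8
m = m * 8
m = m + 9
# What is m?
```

Trace:
`m = 8` → m = 8
`m = m * 8` → m = 64
`m = m + 9` → m = 73
So m = 73

Answer: 73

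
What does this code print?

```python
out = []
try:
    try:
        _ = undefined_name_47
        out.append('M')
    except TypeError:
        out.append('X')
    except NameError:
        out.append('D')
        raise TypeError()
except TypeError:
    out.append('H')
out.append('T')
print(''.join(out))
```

Execution trace: 'D' (except NameError) → 'H' (outer except TypeError) → 'T' (after the try/except). Output: DHT

Answer: DHT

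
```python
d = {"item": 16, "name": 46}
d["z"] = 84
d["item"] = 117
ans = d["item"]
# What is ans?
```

Trace:
`d = {"item": 16, "name": 46}` → d = {'item': 16, 'name': 46}
`d["z"] = 84` → d = {'item': 16, 'name': 46, 'z': 84}
`d["item"] = 117` → d = {'item': 117, 'name': 46, 'z': 84}
`ans = d["item"]` → ans = 117
So ans = 117

Answer: 117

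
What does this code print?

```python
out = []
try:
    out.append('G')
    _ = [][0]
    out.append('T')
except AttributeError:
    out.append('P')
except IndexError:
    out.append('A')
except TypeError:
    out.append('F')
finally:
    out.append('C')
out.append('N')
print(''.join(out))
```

Execution trace: 'G' (try body) → 'A' (except IndexError) → 'C' (finally) → 'N' (after the try/except). Output: GACN

Answer: GACN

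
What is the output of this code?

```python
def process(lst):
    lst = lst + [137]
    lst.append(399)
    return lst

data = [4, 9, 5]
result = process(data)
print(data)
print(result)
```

Key concept: rebinding parameter vs mutation.
Step by step:
`data = [4, 9, 5]` → data = [4, 9, 5]
`result = process(data)` → result = [4, 9, 5, 137, 399]
`print(data)` → prints [4, 9, 5]
`print(result)` → prints [4, 9, 5, 137, 399]

Answer:
[4, 9, 5]
[4, 9, 5, 137, 399]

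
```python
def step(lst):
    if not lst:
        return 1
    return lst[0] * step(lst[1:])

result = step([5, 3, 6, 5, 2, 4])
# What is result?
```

Product over [5, 3, 6, 5, 2, 4] = 5 * 3 * 6 * 5 * 2 * 4 = 3600

Answer: 3600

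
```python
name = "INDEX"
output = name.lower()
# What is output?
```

Trace:
`name = "INDEX"` → name = 'INDEX'
`output = name.lower()` → output = 'index'
So output = 'index'

Answer: 'index'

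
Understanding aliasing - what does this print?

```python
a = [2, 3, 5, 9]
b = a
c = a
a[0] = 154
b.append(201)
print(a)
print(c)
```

Key concept: multiple aliases.
Step by step:
`a = [2, 3, 5, 9]` → a = [2, 3, 5, 9]
`b = a` → b = [2, 3, 5, 9] (same object as a)
`c = a` → c = [2, 3, 5, 9] (same object as a, b)
`a[0] = 154` → a = [154, 3, 5, 9] (same object as b, c); b = [154, 3, 5, 9] (same object as a, c); c = [154, 3, 5, 9] (same object as a, b)
`b.append(201)` → a = [154, 3, 5, 9, 201] (same object as b, c); b = [154, 3, 5, 9, 201] (same object as a, c); c = [154, 3, 5, 9, 201] (same object as a, b)
`print(a)` → prints [154, 3, 5, 9, 201]
`print(c)` → prints [154, 3, 5, 9, 201]

Answer:
[154, 3, 5, 9, 201]
[154, 3, 5, 9, 201]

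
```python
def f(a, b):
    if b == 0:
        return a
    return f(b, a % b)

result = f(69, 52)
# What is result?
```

f(69, 52) -> f(52, 17) -> f(17, 1) -> f(1, 0) -> 1

Answer: 1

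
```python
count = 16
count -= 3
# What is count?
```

Trace:
`count = 16` → count = 16
`count -= 3` → count = 13
So count = 13

Answer: 13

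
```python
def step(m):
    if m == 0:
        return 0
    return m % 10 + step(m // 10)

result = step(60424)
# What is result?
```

Sum of digits of 60424: 4 + 2 + 4 + 0 + 6 = 16

Answer: 16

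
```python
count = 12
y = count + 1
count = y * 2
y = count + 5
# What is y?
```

Trace:
`count = 12` → count = 12
`y = count + 1` → y = 13
`count = y * 2` → count = 26
`y = count + 5` → y = 31
So y = 31

Answer: 31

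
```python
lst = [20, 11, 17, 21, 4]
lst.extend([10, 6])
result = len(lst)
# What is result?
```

Trace:
`lst = [20, 11, 17, 21, 4]` → lst = [20, 11, 17, 21, 4]
`lst.extend([10, 6])` → lst = [20, 11, 17, 21, 4, 10, 6]
`result = len(lst)` → result = 7
So result = 7

Answer: 7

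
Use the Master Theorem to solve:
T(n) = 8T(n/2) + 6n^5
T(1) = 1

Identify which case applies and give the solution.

a=8, b=2, f(n)=6n^5. log_2(8) = 3. Since c=5 > 3 and the regularity condition holds (8(n/2)^5 = (8/2^5)n^5 with 8/2^5 < 1), Case 3 applies: T(n) = Θ(f(n)) = O(n^5).

Answer: O(n^5) - Case 3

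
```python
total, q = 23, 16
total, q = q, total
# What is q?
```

Trace:
`total, q = 23, 16` → total = 23; q = 16
`total, q = q, total` → total = 16; q = 23
So q = 23

Answer: 23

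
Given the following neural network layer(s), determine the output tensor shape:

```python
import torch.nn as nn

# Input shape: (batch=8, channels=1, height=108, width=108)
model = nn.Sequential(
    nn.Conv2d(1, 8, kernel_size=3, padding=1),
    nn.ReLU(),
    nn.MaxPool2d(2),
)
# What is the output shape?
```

Input: (8, 1, 108, 108) -> after Conv2d: (8, 8, 108, 108) -> after ReLU: (8, 8, 108, 108) -> Output: (8, 8, 54, 54)

Answer: (8, 8, 54, 54)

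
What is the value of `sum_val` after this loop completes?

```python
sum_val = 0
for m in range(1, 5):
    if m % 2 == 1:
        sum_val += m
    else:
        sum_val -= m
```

Add odd, subtract even
`sum_val` takes the values: 0 → 1 → -1 → 2 → -2

Answer: -2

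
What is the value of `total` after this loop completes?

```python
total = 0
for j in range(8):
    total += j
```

Sum of 0 to 7 = 28
`total` takes the values: 0 → 1 → 3 → 6 → 10 → 15 → 21 → 28

Answer: 28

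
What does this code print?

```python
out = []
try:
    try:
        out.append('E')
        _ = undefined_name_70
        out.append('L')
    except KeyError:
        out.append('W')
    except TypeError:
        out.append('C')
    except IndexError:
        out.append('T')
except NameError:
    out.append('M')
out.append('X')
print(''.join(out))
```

Execution trace: 'E' (try body) → 'M' (outer except NameError) → 'X' (after the try/except). Output: EMX

Answer: EMX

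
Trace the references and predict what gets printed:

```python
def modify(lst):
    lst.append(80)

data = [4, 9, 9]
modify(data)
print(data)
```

Key concept: function modifies passed list.
Step by step:
`data = [4, 9, 9]` → data = [4, 9, 9]
`modify(data)` → data = [4, 9, 9, 80]
`print(data)` → prints [4, 9, 9, 80]

Answer: [4, 9, 9, 80]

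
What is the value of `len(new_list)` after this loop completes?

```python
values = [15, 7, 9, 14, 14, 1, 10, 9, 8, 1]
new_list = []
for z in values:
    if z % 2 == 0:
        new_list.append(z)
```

Count even numbers in [15, 7, 9, 14, 14, 1, 10, 9, 8, 1]
`new_list` takes the values: [] → [14] → [14, 14] → [14, 14, 10] → [14, 14, 10, 8]
So `len(new_list)` = 4

Answer: 4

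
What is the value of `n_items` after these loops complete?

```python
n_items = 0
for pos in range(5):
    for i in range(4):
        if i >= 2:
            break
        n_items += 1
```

Inner breaks at 2, outer runs 5 times
`n_items` takes the values: 0 → 1 → 2 → 3 → 4 → 5 → 6 → 7 → 8 → 9 → 10

Answer: 10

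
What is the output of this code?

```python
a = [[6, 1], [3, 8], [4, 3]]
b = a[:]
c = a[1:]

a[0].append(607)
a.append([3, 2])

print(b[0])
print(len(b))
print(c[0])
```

Key concept: slice with nested mutation.
Step by step:
`a = [[6, 1], [3, 8], [4, 3]]` → a = [[6, 1], [3, 8], [4, 3]]
`b = a[:]` → b = [[6, 1], [3, 8], [4, 3]]
`c = a[1:]` → c = [[3, 8], [4, 3]]
`a[0].append(607)` → a = [[6, 1, 607], [3, 8], [4, 3]]; b = [[6, 1, 607], [3, 8], [4, 3]]
`a.append([3, 2])` → a = [[6, 1, 607], [3, 8], [4, 3], [3, 2]]
`print(b[0])` → prints [6, 1, 607]
`print(len(b))` → prints 3
`print(c[0])` → prints [3, 8]

Answer:
[6, 1, 607]
3
[3, 8]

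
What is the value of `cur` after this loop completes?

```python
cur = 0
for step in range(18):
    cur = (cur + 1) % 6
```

Increment mod 6, 18 times = 0
`cur` takes the values: 0 → 1 → 2 → 3 → 4 → 5 → 0 → 1 → 2 → 3 → 4 → 5 → 0 → 1 → 2 → 3 → 4 → 5 → 0

Answer: 0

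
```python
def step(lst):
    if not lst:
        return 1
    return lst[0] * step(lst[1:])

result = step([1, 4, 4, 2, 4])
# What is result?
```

Product over [1, 4, 4, 2, 4] = 1 * 4 * 4 * 2 * 4 = 128

Answer: 128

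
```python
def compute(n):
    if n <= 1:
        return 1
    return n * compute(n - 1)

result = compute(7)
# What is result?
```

compute(7) = 7 * 6 * 5 * 4 * 3 * 2 * 1 = 5040

Answer: 5040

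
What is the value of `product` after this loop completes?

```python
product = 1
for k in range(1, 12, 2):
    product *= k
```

Product of 1, 3, 5, ... up to 11
`product` takes the values: 1 → 3 → 15 → 105 → 945 → 10395

Answer: 10395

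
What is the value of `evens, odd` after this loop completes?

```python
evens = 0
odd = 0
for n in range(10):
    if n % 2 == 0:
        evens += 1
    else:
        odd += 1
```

Count evens and odds in range(10)
`evens, odd` takes the values: (0, 0) → (1, 0) → (1, 1) → (2, 1) → (2, 2) → (3, 2) → (3, 3) → (4, 3) → (4, 4) → (5, 4) → (5, 5)

Answer: 5, 5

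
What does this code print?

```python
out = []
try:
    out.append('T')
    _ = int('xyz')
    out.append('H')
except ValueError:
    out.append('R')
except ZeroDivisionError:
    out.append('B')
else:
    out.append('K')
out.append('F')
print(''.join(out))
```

Execution trace: 'T' (try body) → 'R' (except ValueError) → 'F' (after the try/except). Output: TRF

Answer: TRF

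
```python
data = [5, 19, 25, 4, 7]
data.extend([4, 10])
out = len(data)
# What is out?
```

Trace:
`data = [5, 19, 25, 4, 7]` → data = [5, 19, 25, 4, 7]
`data.extend([4, 10])` → data = [5, 19, 25, 4, 7, 4, 10]
`out = len(data)` → out = 7
So out = 7

Answer: 7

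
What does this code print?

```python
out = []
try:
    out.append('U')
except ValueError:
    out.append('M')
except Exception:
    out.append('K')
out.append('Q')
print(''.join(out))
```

Execution trace: 'U' (try body, no exception) → 'Q' (after the try/except). Output: UQ

Answer: UQ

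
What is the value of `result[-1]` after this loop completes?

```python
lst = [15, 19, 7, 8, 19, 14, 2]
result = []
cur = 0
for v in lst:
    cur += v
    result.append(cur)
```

Cumulative sum ends at 84
`result` takes the values: [] → [15] → [15, 34] → [15, 34, 41] → [15, 34, 41, 49] → [15, 34, 41, 49, 68] → [15, 34, 41, 49, 68, 82] → [15, 34, 41, 49, 68, 82, 84]
So `result[-1]` = 84

Answer: 84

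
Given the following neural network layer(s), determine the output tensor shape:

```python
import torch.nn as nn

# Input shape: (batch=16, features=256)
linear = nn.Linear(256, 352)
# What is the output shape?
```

Input: (16, 256) -> Output: (16, 352)

Answer: (16, 352)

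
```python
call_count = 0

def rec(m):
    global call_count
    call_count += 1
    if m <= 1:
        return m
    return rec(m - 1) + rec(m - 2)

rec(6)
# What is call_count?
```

Calls(m) = 1 + Calls(m-1) + Calls(m-2); Calls(0)=Calls(1)=1. For m=6 this gives 25.

Answer: 25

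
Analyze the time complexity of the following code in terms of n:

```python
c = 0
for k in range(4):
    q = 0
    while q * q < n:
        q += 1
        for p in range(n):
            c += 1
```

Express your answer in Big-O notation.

Each loop level contributes: 1 × √n × n. Multiplying the contributions gives O(n√n).

Answer: O(n√n)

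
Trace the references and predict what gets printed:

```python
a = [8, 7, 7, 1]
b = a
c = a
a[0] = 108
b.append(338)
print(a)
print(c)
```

Key concept: multiple aliases.
Step by step:
`a = [8, 7, 7, 1]` → a = [8, 7, 7, 1]
`b = a` → b = [8, 7, 7, 1] (same object as a)
`c = a` → c = [8, 7, 7, 1] (same object as a, b)
`a[0] = 108` → a = [108, 7, 7, 1] (same object as b, c); b = [108, 7, 7, 1] (same object as a, c); c = [108, 7, 7, 1] (same object as a, b)
`b.append(338)` → a = [108, 7, 7, 1, 338] (same object as b, c); b = [108, 7, 7, 1, 338] (same object as a, c); c = [108, 7, 7, 1, 338] (same object as a, b)
`print(a)` → prints [108, 7, 7, 1, 338]
`print(c)` → prints [108, 7, 7, 1, 338]

Answer:
[108, 7, 7, 1, 338]
[108, 7, 7, 1, 338]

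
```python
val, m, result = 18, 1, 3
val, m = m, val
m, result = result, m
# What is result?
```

Trace:
`val, m, result = 18, 1, 3` → val = 18; m = 1; result = 3
`val, m = m, val` → val = 1; m = 18
`m, result = result, m` → m = 3; result = 18
So result = 18

Answer: 18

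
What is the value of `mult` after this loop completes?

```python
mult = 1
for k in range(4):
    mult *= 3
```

3^4 = 81
`mult` takes the values: 1 → 3 → 9 → 27 → 81

Answer: 81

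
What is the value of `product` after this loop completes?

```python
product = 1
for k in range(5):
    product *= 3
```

3^5 = 243
`product` takes the values: 1 → 3 → 9 → 27 → 81 → 243

Answer: 243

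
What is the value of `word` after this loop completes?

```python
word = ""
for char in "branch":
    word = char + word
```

Reverse 'branch'
`word` takes the values: "" → "b" → "rb" → "arb" → "narb" → "cnarb" → "hcnarb"

Answer: "hcnarb"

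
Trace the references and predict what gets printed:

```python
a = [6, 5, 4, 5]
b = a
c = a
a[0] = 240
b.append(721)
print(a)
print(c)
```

Key concept: multiple aliases.
Step by step:
`a = [6, 5, 4, 5]` → a = [6, 5, 4, 5]
`b = a` → b = [6, 5, 4, 5] (same object as a)
`c = a` → c = [6, 5, 4, 5] (same object as a, b)
`a[0] = 240` → a = [240, 5, 4, 5] (same object as b, c); b = [240, 5, 4, 5] (same object as a, c); c = [240, 5, 4, 5] (same object as a, b)
`b.append(721)` → a = [240, 5, 4, 5, 721] (same object as b, c); b = [240, 5, 4, 5, 721] (same object as a, c); c = [240, 5, 4, 5, 721] (same object as a, b)
`print(a)` → prints [240, 5, 4, 5, 721]
`print(c)` → prints [240, 5, 4, 5, 721]

Answer:
[240, 5, 4, 5, 721]
[240, 5, 4, 5, 721]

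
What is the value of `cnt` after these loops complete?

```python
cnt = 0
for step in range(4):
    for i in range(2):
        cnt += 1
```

4 * 2 = 8
`cnt` takes the values: 0 → 1 → 2 → 3 → 4 → 5 → 6 → 7 → 8

Answer: 8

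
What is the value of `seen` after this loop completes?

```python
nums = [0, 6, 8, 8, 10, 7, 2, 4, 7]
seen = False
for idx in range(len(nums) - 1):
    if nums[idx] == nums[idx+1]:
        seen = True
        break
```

Check consecutive duplicates in [0, 6, 8, 8, 10, 7, 2, 4, 7]
`seen` takes the values: False → True

Answer: True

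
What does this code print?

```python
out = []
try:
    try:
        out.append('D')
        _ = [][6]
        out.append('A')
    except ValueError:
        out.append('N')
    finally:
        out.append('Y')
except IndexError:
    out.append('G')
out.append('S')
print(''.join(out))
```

Execution trace: 'D' (try body) → 'Y' (finally) → 'G' (outer except IndexError) → 'S' (after the try/except). Output: DYGS

Answer: DYGS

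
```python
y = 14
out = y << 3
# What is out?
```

Trace:
`y = 14` → y = 14
`out = y << 3` → out = 112
So out = 112

Answer: 112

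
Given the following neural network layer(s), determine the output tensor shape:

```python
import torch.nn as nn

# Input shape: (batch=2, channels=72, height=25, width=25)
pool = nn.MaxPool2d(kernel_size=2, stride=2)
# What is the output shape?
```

Input: (2, 72, 25, 25) -> Output: (2, 72, 12, 12)

Answer: (2, 72, 12, 12)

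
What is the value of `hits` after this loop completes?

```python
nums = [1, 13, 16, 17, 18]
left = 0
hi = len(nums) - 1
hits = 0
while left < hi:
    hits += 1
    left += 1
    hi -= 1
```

Iterations until pointers meet (list length 5)
`hits` takes the values: 0 → 1 → 2

Answer: 2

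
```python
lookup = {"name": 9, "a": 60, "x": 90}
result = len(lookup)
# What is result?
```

Trace:
`lookup = {"name": 9, "a": 60, "x": 90}` → lookup = {'name': 9, 'a': 60, 'x': 90}
`result = len(lookup)` → result = 3
So result = 3

Answer: 3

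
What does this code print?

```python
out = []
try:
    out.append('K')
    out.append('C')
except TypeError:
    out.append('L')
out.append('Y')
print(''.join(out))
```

Execution trace: 'K' (try body) → 'C' (try body, no exception) → 'Y' (after the try/except). Output: KCY

Answer: KCY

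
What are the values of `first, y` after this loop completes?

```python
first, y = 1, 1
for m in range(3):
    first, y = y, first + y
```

Fibonacci: after 3 iterations
`first, y` takes the values: (1, 1) → (1, 2) → (2, 3) → (3, 5)

Answer: 3, 5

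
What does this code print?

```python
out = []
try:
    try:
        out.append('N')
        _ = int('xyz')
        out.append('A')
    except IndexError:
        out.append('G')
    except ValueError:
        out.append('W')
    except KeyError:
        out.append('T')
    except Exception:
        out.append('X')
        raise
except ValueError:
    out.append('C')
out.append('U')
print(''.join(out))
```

Execution trace: 'N' (try body) → 'W' (except ValueError) → 'U' (after the try/except). Output: NWU

Answer: NWU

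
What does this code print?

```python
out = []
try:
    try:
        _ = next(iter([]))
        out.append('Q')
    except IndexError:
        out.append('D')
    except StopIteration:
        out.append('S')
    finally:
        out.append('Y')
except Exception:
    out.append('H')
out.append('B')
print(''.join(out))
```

Execution trace: 'S' (inner except StopIteration) → 'Y' (inner finally) → 'B' (after the try/except). Output: SYB

Answer: SYB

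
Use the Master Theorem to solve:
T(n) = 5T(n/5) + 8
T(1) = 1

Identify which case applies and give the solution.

a=5, b=5, f(n)=8. log_5(5) = 1. Since c=0 < 1, Case 1 applies: T(n) = Θ(n^log_b(a)) = O(n).

Answer: O(n) - Case 1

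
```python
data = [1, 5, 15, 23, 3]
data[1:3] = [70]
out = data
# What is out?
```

Trace:
`data = [1, 5, 15, 23, 3]` → data = [1, 5, 15, 23, 3]
`data[1:3] = [70]` → data = [1, 70, 23, 3]
`out = data` → out = [1, 70, 23, 3]
So out = [1, 70, 23, 3]

Answer: [1, 70, 23, 3]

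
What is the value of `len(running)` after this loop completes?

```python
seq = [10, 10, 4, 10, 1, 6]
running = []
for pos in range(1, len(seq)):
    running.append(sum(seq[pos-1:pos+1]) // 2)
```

Number of 2-element averages
`running` takes the values: [] → [10] → [10, 7] → [10, 7, 7] → [10, 7, 7, 5] → [10, 7, 7, 5, 3]
So `len(running)` = 5

Answer: 5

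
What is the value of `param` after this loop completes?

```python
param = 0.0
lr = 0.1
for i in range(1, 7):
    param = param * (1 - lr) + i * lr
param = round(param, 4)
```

Moving average with lr=0.1
`param` takes the values: 0.0 → 0.1 → 0.29 → 0.561 → 0.9049 → 1.31441 → 1.782969 → 1.783

Answer: 1.783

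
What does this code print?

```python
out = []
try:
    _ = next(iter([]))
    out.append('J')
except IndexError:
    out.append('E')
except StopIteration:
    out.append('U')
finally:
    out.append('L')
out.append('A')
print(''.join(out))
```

Execution trace: 'U' (except StopIteration) → 'L' (finally) → 'A' (after the try/except). Output: ULA

Answer: ULA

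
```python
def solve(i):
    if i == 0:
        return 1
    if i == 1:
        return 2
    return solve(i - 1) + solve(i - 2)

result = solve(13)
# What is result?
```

Build up from base cases: solve(0)=1, solve(1)=2, solve(2)=3, solve(3)=5, solve(4)=8, solve(5)=13, solve(6)=21, ..., solve(13)=610

Answer: 610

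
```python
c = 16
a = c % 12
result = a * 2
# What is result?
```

Trace:
`c = 16` → c = 16
`a = c % 12` → a = 4
`result = a * 2` → result = 8
So result = 8

Answer: 8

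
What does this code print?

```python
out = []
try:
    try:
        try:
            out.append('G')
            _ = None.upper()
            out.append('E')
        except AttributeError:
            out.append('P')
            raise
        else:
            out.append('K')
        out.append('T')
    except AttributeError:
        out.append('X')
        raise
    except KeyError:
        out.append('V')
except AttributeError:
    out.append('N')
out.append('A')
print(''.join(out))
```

Execution trace: 'G' (inner try body) → 'P' (inner except AttributeError) → 'X' (except AttributeError) → 'N' (outer except AttributeError) → 'A' (after the try/except). Output: GPXNA

Answer: GPXNA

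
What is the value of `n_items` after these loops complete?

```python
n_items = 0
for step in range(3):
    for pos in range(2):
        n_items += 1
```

3 * 2 = 6
`n_items` takes the values: 0 → 1 → 2 → 3 → 4 → 5 → 6

Answer: 6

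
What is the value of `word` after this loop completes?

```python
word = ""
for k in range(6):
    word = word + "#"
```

Repeat '#' 6 times
`word` takes the values: "" → "#" → "##" → "###" → "####" → "#####" → "######"

Answer: "######"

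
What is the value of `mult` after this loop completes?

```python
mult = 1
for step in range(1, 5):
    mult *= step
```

4! = 24
`mult` takes the values: 1 → 2 → 6 → 24

Answer: 24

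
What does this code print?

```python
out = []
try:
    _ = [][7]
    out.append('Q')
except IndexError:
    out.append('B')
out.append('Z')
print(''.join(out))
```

Execution trace: 'B' (except IndexError) → 'Z' (after the try/except). Output: BZ

Answer: BZ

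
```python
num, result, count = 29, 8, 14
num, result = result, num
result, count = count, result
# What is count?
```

Trace:
`num, result, count = 29, 8, 14` → num = 29; result = 8; count = 14
`num, result = result, num` → num = 8; result = 29
`result, count = count, result` → result = 14; count = 29
So count = 29

Answer: 29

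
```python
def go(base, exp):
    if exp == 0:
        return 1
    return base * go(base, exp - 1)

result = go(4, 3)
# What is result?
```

go(4, 3) = 4 * 4 * 4 = 64

Answer: 64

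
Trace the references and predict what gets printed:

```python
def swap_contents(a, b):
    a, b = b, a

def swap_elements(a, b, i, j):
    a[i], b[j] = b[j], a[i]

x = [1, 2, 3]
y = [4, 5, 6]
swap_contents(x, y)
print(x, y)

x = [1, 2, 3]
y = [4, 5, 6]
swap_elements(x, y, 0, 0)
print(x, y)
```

Key concept: parameter rebinding vs mutation.
Step by step:
`x = [1, 2, 3]` → x = [1, 2, 3]
`y = [4, 5, 6]` → y = [4, 5, 6]
`swap_contents(x, y)` → no visible change to tracked variables
`print(x, y)` → prints [1, 2, 3] [4, 5, 6]
`x = [1, 2, 3]` → x = [1, 2, 3]
`y = [4, 5, 6]` → y = [4, 5, 6]
`swap_elements(x, y, 0, 0)` → x = [4, 2, 3]; y = [1, 5, 6]
`print(x, y)` → prints [4, 2, 3] [1, 5, 6]

Answer:
[1, 2, 3] [4, 5, 6]
[4, 2, 3] [1, 5, 6]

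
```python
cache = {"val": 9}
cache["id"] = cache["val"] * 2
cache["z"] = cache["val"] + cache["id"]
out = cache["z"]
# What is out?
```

Trace:
`cache = {"val": 9}` → cache = {'val': 9}
`cache["id"] = cache["val"] * 2` → cache = {'val': 9, 'id': 18}
`cache["z"] = cache["val"] + cache["id"]` → cache = {'val': 9, 'id': 18, 'z': 27}
`out = cache["z"]` → out = 27
So out = 27

Answer: 27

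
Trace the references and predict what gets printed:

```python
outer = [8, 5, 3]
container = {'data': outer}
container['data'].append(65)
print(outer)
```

Key concept: dict holds reference to list.
Step by step:
`outer = [8, 5, 3]` → outer = [8, 5, 3]
`container = {'data': outer}` → container = {'data': [8, 5, 3]}
`container['data'].append(65)` → outer = [8, 5, 3, 65]; container = {'data': [8, 5, 3, 65]}
`print(outer)` → prints [8, 5, 3, 65]

Answer: [8, 5, 3, 65]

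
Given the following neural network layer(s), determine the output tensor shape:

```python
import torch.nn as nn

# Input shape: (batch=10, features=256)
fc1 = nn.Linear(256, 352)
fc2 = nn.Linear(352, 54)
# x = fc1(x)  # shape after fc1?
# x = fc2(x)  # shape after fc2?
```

Input: (10, 256) -> after fc1: (10, 352) -> Output: (10, 54)

Answer: (10, 54)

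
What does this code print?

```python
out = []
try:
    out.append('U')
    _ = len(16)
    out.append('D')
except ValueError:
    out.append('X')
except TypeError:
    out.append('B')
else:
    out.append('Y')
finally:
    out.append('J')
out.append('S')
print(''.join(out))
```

Execution trace: 'U' (try body) → 'B' (except TypeError) → 'J' (finally) → 'S' (after the try/except). Output: UBJS

Answer: UBJS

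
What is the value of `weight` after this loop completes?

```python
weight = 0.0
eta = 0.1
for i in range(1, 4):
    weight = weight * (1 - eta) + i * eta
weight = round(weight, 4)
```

Moving average with lr=0.1
`weight` takes the values: 0.0 → 0.1 → 0.29 → 0.561

Answer: 0.561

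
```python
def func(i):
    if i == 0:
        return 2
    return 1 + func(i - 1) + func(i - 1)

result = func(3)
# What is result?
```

func(i) = 1 + 2·func(i-1), func(0)=2. Closed form: (2+1)·2^3 - 1 = 23.

Answer: 23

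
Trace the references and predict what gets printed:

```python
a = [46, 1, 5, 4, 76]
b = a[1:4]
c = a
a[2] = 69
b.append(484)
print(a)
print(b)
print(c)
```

Key concept: slice vs alias.
Step by step:
`a = [46, 1, 5, 4, 76]` → a = [46, 1, 5, 4, 76]
`b = a[1:4]` → b = [1, 5, 4]
`c = a` → c = [46, 1, 5, 4, 76] (same object as a)
`a[2] = 69` → a = [46, 1, 69, 4, 76] (same object as c); c = [46, 1, 69, 4, 76] (same object as a)
`b.append(484)` → b = [1, 5, 4, 484]
`print(a)` → prints [46, 1, 69, 4, 76]
`print(b)` → prints [1, 5, 4, 484]
`print(c)` → prints [46, 1, 69, 4, 76]

Answer:
[46, 1, 69, 4, 76]
[1, 5, 4, 484]
[46, 1, 69, 4, 76]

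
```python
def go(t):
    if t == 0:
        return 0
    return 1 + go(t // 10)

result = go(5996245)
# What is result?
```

Count of digits of 5996245: 7

Answer: 7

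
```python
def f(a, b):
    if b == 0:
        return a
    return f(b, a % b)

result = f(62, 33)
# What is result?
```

f(62, 33) -> f(33, 29) -> f(29, 4) -> f(4, 1) -> f(1, 0) -> 1

Answer: 1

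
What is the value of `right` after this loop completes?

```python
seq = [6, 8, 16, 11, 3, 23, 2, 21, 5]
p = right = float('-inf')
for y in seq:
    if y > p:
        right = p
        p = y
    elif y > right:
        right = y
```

Second largest (with repeats) in [6, 8, 16, 11, 3, 23, 2, 21, 5]
`right` takes the values: -inf → 6 → 8 → 11 → 16 → 21

Answer: 21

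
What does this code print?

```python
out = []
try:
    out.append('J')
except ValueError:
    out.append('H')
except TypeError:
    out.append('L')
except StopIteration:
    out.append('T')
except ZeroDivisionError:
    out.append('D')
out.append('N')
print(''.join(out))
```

Execution trace: 'J' (try body, no exception) → 'N' (after the try/except). Output: JN

Answer: JN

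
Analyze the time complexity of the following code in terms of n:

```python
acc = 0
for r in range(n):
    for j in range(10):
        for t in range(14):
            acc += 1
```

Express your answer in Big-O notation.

Each loop level contributes: n × 1 × 1. Multiplying the contributions gives O(n).

Answer: O(n)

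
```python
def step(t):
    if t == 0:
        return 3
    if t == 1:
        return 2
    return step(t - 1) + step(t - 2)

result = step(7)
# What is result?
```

Build up from base cases: step(0)=3, step(1)=2, step(2)=5, step(3)=7, step(4)=12, step(5)=19, step(6)=31, ..., step(7)=50

Answer: 50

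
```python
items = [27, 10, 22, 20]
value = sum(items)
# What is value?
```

Trace:
`items = [27, 10, 22, 20]` → items = [27, 10, 22, 20]
`value = sum(items)` → value = 79
So value = 79

Answer: 79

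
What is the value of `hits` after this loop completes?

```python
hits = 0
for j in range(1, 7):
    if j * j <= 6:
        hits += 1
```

Count numbers where j² ≤ 6
`hits` takes the values: 0 → 1 → 2

Answer: 2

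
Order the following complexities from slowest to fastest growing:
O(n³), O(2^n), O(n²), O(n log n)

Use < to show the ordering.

Ordered by growth rate: O(n log n) < O(n²) < O(n³) < O(2^n)

Answer: O(n log n) < O(n²) < O(n³) < O(2^n)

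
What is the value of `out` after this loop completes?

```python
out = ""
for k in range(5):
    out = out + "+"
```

Repeat '+' 5 times
`out` takes the values: "" → "+" → "++" → "+++" → "++++" → "+++++"

Answer: "+++++"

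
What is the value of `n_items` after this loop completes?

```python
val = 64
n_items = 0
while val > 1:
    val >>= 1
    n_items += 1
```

Count right shifts until 1
`n_items` takes the values: 0 → 1 → 2 → 3 → 4 → 5 → 6

Answer: 6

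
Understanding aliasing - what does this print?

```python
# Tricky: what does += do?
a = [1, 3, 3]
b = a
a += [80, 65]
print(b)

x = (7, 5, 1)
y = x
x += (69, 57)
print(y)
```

Key concept: += behavior differs for mutable vs immutable.
Step by step:
`a = [1, 3, 3]` → a = [1, 3, 3]
`b = a` → b = [1, 3, 3] (same object as a)
`a += [80, 65]` → a = [1, 3, 3, 80, 65] (same object as b); b = [1, 3, 3, 80, 65] (same object as a)
`print(b)` → prints [1, 3, 3, 80, 65]
`x = (7, 5, 1)` → x = (7, 5, 1)
`y = x` → y = (7, 5, 1)
`x += (69, 57)` → x = (7, 5, 1, 69, 57)
`print(y)` → prints (7, 5, 1)

Answer:
[1, 3, 3, 80, 65]
(7, 5, 1)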